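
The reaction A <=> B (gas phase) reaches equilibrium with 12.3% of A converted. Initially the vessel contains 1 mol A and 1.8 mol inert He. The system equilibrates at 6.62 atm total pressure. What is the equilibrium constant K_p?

K_p = 0.14

Basis: 1 mol A initially; let X = conversion of A. Extent ξ = X.
Mole table: n_A = 1 − X; n_B = X; n_I = 1.8 (inert).
n_T stays at 2.8 (no change in mole number).
At X = 0.123: n_A = 0.877, n_B = 0.123, n_T = 2.8.
p_i = (n_i/n_T)·P. K_p = p_B / (p_A) = 0.14.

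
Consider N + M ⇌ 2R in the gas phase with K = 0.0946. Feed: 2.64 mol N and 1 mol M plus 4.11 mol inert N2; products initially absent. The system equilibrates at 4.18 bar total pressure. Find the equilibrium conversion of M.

X = 0.213

Basis: 1 mol M initially; let X = conversion of M. Extent ξ = X.
Mole table: n_N = 2.64 − X; n_M = 1 − X; n_R = 2X; n_I = 4.11 (inert).
Since Δν = 0, n_T = 7.75 throughout.
With p_i = (n_i/n_T)P, K = p_R^2 / (p_N p_M).
Substituting and setting equal to 0.0946 gives a polynomial in X; the root in (0,1) is X = 0.213.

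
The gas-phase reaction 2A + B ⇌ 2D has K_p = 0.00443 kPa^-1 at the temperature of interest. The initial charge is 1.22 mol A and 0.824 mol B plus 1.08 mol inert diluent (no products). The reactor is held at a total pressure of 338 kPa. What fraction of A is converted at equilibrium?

Take 1.22 mol A as basis and let X be its fractional conversion, so ξ = 0.61X.
Mole table: n_A = 1.22 − 1.22X; n_B = 0.824 − 0.61X; n_D = 1.22X; n_I = 1.08 (inert).
n_T = Σnᵢ = 3.12 − 0.61X.
Mole fractions y_i = n_i/n_T; K_p = p_D^2 / (p_A^2 p_B) with p_i = y_i·P.
Equating to 0.00443 kPa^-1 and solving on 0 < X < 1: X = 0.358.

X = 0.358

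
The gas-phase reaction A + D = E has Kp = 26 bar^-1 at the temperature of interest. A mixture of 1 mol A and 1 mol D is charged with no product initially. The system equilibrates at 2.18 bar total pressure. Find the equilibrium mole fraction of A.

Let X = conversion of A (basis 1 mol A); extent of reaction ξ = X.
Species balance: n_A = 1 − X; n_D = 1 − X; n_E = X.
Summing: n_T = 2 − X.
With p_i = (n_i/n_T)P, Kp = p_E / (p_A p_D).
Substituting and setting equal to 26 bar^-1 gives a polynomial in X; the root in (0,1) is X = 0.868.
Then n_A = 0.132, n_T = 1.13, so y_A = 0.116.

y_A = 0.116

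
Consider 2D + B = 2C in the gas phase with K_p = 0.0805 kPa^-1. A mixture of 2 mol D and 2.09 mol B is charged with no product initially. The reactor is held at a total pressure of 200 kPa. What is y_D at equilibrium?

Basis: 2 mol D initially; let X = conversion of D. Extent ξ = X.
Species balance: n_D = 2 − 2X; n_B = 2.09 − X; n_C = 2X.
n_T = Σnᵢ = 4.09 − X.
Mole fractions y_i = n_i/n_T; K_p = p_C^2 / (p_D^2 p_B) with p_i = y_i·P.
Equating to 0.0805 kPa^-1 and solving on 0 < X < 1: X = 0.719.
Then n_D = 0.562, n_T = 3.37, so y_D = 0.167.

y_D = 0.167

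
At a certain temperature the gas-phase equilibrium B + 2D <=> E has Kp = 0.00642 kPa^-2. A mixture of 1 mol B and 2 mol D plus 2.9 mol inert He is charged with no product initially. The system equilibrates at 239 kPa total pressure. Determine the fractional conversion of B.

Let X = conversion of B (basis 1 mol B); extent of reaction ξ = X.
Moles: n_B = 1 − X; n_D = 2 − 2X; n_E = X; n_I = 2.9 (inert).
Total moles n_T = 5.9 − 2X.
y_i = n_i/n_T, p_i = y_i·P. Kp = p_E / (p_B p_D^2).
Equating to 0.00642 kPa^-2 and solving on 0 < X < 1: X = 0.784.

X = 0.784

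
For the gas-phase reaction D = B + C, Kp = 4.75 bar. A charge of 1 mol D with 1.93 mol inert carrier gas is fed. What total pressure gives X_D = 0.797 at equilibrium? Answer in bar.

Basis: 1 mol D initially; let X = conversion of D. Extent ξ = X.
Moles: n_D = 1 − X; n_B = X; n_C = X; n_I = 1.93 (inert).
Total moles n_T = 2.93 + X.
Kp = p_B p_C / (p_D) with p_i = (n_i/n_T)·P.
At X = 0.797: the mole-fraction product g(X) = Π y_i^ν_i = 0.8396. Since Kp = g(X)·P^{1}, P = (Kp/g)^(1/1) = (4.75/0.8396)^(1/1) = 5.66 bar.

P = 5.66 bar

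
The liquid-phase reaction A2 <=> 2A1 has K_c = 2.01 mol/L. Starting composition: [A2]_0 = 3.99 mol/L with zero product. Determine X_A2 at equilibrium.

Let X = conversion of A2; extent ξ = 3.99·X mol/L.
Concentrations: [A2] = 3.99 − 3.99X; [A1] = 7.98X.
K_c = [A1]^2 / ([A2]).
Equating to 2.01 mol/L: the physical root is X = 0.297.

X = 0.297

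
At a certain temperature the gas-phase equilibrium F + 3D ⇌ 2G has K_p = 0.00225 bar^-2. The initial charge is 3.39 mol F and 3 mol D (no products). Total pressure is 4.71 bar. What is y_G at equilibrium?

y_G = 0.045

Take 3 mol D as basis and let X be its fractional conversion, so ξ = X.
Moles: n_F = 3.39 − X; n_D = 3 − 3X; n_G = 2X.
Total moles n_T = 6.39 − 2X.
With p_i = (n_i/n_T)P, K_p = p_G^2 / (p_F p_D^3).
Equating to 0.00225 bar^-2 and solving on 0 < X < 1: X = 0.137.
Then n_G = 0.274, n_T = 6.12, so y_G = 0.045.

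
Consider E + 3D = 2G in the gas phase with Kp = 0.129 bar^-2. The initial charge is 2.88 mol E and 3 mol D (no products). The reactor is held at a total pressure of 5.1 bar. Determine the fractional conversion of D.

Take 3 mol D as basis and let X be its fractional conversion, so ξ = X.
At extent ξ: n_E = 2.88 − X; n_D = 3 − 3X; n_G = 2X.
Summing: n_T = 5.88 − 2X.
With p_i = (n_i/n_T)P, Kp = p_G^2 / (p_E p_D^3).
Setting this equal to 0.129 bar^-2 and taking the physical root (0 < X < 1) gives X = 0.513.

X = 0.513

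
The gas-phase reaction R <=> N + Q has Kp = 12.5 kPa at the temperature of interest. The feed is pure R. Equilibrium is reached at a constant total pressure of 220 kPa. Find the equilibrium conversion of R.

X = 0.232

Let X = conversion of R (basis 1 mol R); extent of reaction ξ = X.
At extent ξ: n_R = 1 − X; n_N = X; n_Q = X.
Total moles n_T = 1 + X.
With p_i = (n_i/n_T)P, Kp = p_N p_Q / (p_R).
This yields a degree-2 equation in X; solving on (0,1), X = 0.232.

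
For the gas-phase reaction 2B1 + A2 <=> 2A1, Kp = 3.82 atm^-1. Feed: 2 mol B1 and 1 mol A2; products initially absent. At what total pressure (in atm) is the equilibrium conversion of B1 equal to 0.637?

P = 5.25 atm

Let X = conversion of B1 (basis 2 mol B1); extent of reaction ξ = X.
Species balance: n_B1 = 2 − 2X; n_A2 = 1 − X; n_A1 = 2X.
Total moles n_T = 3 − X.
Kp = p_A1^2 / (p_B1^2 p_A2) with p_i = (n_i/n_T)·P.
At X = 0.637: the mole-fraction product g(X) = Π y_i^ν_i = 20.05. Since Kp = g(X)·P^{-1}, P = (g/Kp)^(1/1) = (20.05/3.82)^(1/1) = 5.25 atm.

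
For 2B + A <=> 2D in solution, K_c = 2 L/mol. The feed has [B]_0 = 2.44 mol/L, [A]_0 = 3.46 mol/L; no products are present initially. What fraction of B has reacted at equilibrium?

Let X = conversion of B; extent ξ = 2.44X/2 mol/L.
Concentrations: [B] = 2.44 − 2.44X; [A] = 3.46 − 1.22X; [D] = 2.44X.
K_c = [D]^2 / ([B]^2 [A]).
Solving K_c = 2 for X ∈ (0,1): X = 0.696.

X = 0.696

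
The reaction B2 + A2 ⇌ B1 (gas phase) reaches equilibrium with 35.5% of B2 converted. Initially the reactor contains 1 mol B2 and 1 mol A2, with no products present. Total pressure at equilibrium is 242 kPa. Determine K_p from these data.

Take 1 mol B2 as basis and let X be its fractional conversion, so ξ = X.
Moles: n_B2 = 1 − X; n_A2 = 1 − X; n_B1 = X.
Total moles n_T = 2 − X.
At X = 0.355: n_B2 = 0.645, n_A2 = 0.645, n_B1 = 0.355, n_T = 1.65.
p_i = (n_i/n_T)·P. K_p = p_B1 / (p_B2 p_A2) = 0.0058 kPa^-1.

K_p = 0.0058 kPa^-1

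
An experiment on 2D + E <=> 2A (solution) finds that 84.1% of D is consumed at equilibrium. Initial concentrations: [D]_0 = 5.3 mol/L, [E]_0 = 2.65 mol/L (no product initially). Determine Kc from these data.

Let X = conversion of D.
Concentrations: [D] = 5.3 − 5.3X; [E] = 2.65 − 2.65X; [A] = 5.3X.
At X = 0.841: [D] = 0.843, [E] = 0.421, [A] = 4.46.
Kc = [A]^2 / ([D]^2 [E]) = 66.4 L/mol.

Kc = 66.4 L/mol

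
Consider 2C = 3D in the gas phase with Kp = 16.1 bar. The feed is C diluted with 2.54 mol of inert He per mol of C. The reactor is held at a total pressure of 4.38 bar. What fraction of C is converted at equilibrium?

Take 1 mol C as basis and let X be its fractional conversion, so ξ = 0.5X.
At extent ξ: n_C = 1 − X; n_D = 1.5X; n_I = 2.54 (inert).
Summing: n_T = 3.54 + 0.5X.
y_i = n_i/n_T, p_i = y_i·P. Kp = p_D^3 / (p_C^2).
Equating to 16.1 bar and solving on 0 < X < 1: X = 0.710.

X = 0.710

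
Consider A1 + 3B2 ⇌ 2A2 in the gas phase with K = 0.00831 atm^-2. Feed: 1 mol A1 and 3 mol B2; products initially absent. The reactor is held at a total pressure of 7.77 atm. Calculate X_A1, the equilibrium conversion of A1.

X = 0.278

Let X = conversion of A1 (basis 1 mol A1); extent of reaction ξ = X.
At extent ξ: n_A1 = 1 − X; n_B2 = 3 − 3X; n_A2 = 2X.
Summing: n_T = 4 − 2X.
With p_i = (n_i/n_T)P, K = p_A2^2 / (p_A1 p_B2^3).
This yields a degree-4 equation in X; solving on (0,1), X = 0.278.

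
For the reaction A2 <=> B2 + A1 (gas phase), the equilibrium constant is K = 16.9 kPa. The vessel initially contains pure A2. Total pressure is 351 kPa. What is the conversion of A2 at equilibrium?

Let X = conversion of A2 (basis 1 mol A2); extent of reaction ξ = X.
At extent ξ: n_A2 = 1 − X; n_B2 = X; n_A1 = X.
Summing: n_T = 1 + X.
Mole fractions y_i = n_i/n_T; K = p_B2 p_A1 / (p_A2) with p_i = y_i·P.
Substituting and setting equal to 16.9 kPa gives a polynomial in X; the root in (0,1) is X = 0.214.

X = 0.214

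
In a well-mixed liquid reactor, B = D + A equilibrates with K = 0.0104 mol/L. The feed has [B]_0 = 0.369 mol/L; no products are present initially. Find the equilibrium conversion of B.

Let X = conversion of B; extent ξ = 0.369·X mol/L.
Concentrations: [B] = 0.369 − 0.369X; [D] = 0.369X; [A] = 0.369X.
K = [D] [A] / ([B]).
This equals 0.0104 at X = 0.154 (the root in 0 < X < 1).

X = 0.154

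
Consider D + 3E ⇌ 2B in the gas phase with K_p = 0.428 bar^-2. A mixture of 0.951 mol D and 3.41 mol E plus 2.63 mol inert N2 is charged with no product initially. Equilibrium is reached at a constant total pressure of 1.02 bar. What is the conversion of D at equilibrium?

Take 0.951 mol D as basis and let X be its fractional conversion, so ξ = 0.951X.
Mole table: n_D = 0.951 − 0.951X; n_E = 3.41 − 2.85X; n_B = 1.9X; n_I = 2.63 (inert).
Total moles n_T = 6.99 − 1.9X.
With p_i = (n_i/n_T)P, K_p = p_B^2 / (p_D p_E^3).
Substituting and setting equal to 0.428 bar^-2 gives a polynomial in X; the root in (0,1) is X = 0.215.

X = 0.215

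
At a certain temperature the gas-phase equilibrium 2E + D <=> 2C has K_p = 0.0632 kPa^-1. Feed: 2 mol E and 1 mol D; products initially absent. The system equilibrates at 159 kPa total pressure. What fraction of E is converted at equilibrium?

Take 2 mol E as basis and let X be its fractional conversion, so ξ = X.
Species balance: n_E = 2 − 2X; n_D = 1 − X; n_C = 2X.
Summing: n_T = 3 − X.
Mole fractions y_i = n_i/n_T; K_p = p_C^2 / (p_E^2 p_D) with p_i = y_i·P.
Substituting and setting equal to 0.0632 kPa^-1 gives a polynomial in X; the root in (0,1) is X = 0.571.

X = 0.571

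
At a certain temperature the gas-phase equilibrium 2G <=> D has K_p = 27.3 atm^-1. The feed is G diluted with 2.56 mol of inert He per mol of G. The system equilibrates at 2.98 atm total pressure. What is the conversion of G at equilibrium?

Basis: 1 mol G initially; let X = conversion of G. Extent ξ = 0.5X.
Species balance: n_G = 1 − X; n_D = 0.5X; n_I = 2.56 (inert).
Summing: n_T = 3.56 − 0.5X.
With p_i = (n_i/n_T)P, K_p = p_D / (p_G^2).
Equating to 27.3 atm^-1 and solving on 0 < X < 1: X = 0.871.

X = 0.871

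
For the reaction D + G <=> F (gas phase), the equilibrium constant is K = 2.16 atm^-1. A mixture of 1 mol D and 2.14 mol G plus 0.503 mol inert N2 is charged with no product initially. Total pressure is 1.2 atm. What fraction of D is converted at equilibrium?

X = 0.570

Basis: 1 mol D initially; let X = conversion of D. Extent ξ = X.
Mole table: n_D = 1 − X; n_G = 2.14 − X; n_F = X; n_I = 0.503 (inert).
Total moles n_T = 3.64 − X.
y_i = n_i/n_T, p_i = y_i·P. K = p_F / (p_D p_G).
Equating to 2.16 atm^-1 and solving on 0 < X < 1: X = 0.570.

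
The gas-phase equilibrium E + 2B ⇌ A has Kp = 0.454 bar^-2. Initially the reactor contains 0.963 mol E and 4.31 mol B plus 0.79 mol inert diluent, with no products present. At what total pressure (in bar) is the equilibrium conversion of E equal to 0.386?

Take 0.963 mol E as basis and let X be its fractional conversion, so ξ = 0.963X.
Moles: n_E = 0.963 − 0.963X; n_B = 4.31 − 1.93X; n_A = 0.963X; n_I = 0.79 (inert).
Summing: n_T = 6.06 − 1.93X.
Kp = p_A / (p_E p_B^2) with p_i = (n_i/n_T)·P.
At X = 0.386: the mole-fraction product g(X) = Π y_i^ν_i = 1.399. Since Kp = g(X)·P^{-2}, P = (g/Kp)^(1/2) = (1.399/0.454)^(1/2) = 1.76 bar.

P = 1.76 bar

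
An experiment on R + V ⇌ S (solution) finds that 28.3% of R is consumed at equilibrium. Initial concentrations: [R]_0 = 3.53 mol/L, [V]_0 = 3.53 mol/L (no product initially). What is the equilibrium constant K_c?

K_c = 0.156 L/mol

Let X = conversion of R.
Concentrations: [R] = 3.53 − 3.53X; [V] = 3.53 − 3.53X; [S] = 3.53X.
At X = 0.283: [R] = 2.53, [V] = 2.53, [S] = 0.999.
K_c = [S] / ([R] [V]) = 0.156 L/mol.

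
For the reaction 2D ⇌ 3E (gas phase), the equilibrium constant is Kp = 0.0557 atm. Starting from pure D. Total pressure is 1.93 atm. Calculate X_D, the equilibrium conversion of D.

X = 0.184

Basis: 1 mol D initially; let X = conversion of D. Extent ξ = 0.5X.
At extent ξ: n_D = 1 − X; n_E = 1.5X.
Total moles n_T = 1 + 0.5X.
Mole fractions y_i = n_i/n_T; Kp = p_E^3 / (p_D^2) with p_i = y_i·P.
Setting this equal to 0.0557 atm and taking the physical root (0 < X < 1) gives X = 0.184.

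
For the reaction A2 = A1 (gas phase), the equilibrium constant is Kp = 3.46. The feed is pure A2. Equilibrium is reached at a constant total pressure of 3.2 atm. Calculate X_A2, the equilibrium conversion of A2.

Take 1 mol A2 as basis and let X be its fractional conversion, so ξ = X.
Moles: n_A2 = 1 − X; n_A1 = X.
Total moles n_T = 1 (Δν = 0, constant).
With p_i = (n_i/n_T)P, Kp = p_A1 / (p_A2).
Equating to 3.46 and solving on 0 < X < 1: X = 0.776.

X = 0.776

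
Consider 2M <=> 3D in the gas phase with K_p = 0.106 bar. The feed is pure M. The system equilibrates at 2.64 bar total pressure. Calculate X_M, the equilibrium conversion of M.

X = 0.203

Let X = conversion of M (basis 1 mol M); extent of reaction ξ = 0.5X.
Moles: n_M = 1 − X; n_D = 1.5X.
Summing: n_T = 1 + 0.5X.
y_i = n_i/n_T, p_i = y_i·P. K_p = p_D^3 / (p_M^2).
This yields a degree-3 equation in X; solving on (0,1), X = 0.203.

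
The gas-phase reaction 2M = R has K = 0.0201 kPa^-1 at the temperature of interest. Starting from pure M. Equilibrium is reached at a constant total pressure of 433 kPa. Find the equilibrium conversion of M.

X = 0.833

Basis: 1 mol M initially; let X = conversion of M. Extent ξ = 0.5X.
At extent ξ: n_M = 1 − X; n_R = 0.5X.
Total moles n_T = 1 − 0.5X.
With p_i = (n_i/n_T)P, K = p_R / (p_M^2).
Equating to 0.0201 kPa^-1 and solving on 0 < X < 1: X = 0.833.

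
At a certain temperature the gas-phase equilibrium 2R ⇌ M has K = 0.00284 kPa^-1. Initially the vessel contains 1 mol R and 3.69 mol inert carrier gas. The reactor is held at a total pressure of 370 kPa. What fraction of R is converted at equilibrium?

X = 0.255

Basis: 1 mol R initially; let X = conversion of R. Extent ξ = 0.5X.
Moles: n_R = 1 − X; n_M = 0.5X; n_I = 3.69 (inert).
n_T = Σnᵢ = 4.69 − 0.5X.
Mole fractions y_i = n_i/n_T; K = p_M / (p_R^2) with p_i = y_i·P.
Equating to 0.00284 kPa^-1 and solving on 0 < X < 1: X = 0.255.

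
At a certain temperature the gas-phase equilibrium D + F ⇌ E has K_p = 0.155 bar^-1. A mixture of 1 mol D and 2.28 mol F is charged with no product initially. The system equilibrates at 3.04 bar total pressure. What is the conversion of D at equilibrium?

Take 1 mol D as basis and let X be its fractional conversion, so ξ = X.
Moles: n_D = 1 − X; n_F = 2.28 − X; n_E = X.
Total moles n_T = 3.28 − X.
Mole fractions y_i = n_i/n_T; K_p = p_E / (p_D p_F) with p_i = y_i·P.
This yields a degree-2 equation in X; solving on (0,1), X = 0.240.

X = 0.240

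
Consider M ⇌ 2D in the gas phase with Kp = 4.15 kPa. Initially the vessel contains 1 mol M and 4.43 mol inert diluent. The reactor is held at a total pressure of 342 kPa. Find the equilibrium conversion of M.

Let X = conversion of M (basis 1 mol M); extent of reaction ξ = X.
At extent ξ: n_M = 1 − X; n_D = 2X; n_I = 4.43 (inert).
n_T = Σnᵢ = 5.43 + X.
Mole fractions y_i = n_i/n_T; Kp = p_D^2 / (p_M) with p_i = y_i·P.
This yields a degree-2 equation in X; solving on (0,1), X = 0.122.

X = 0.122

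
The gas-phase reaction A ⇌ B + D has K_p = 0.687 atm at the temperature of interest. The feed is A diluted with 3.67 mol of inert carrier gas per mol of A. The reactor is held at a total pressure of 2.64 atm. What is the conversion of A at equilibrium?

Take 1 mol A as basis and let X be its fractional conversion, so ξ = X.
Species balance: n_A = 1 − X; n_B = X; n_D = X; n_I = 3.67 (inert).
Summing: n_T = 4.67 + X.
Mole fractions y_i = n_i/n_T; K_p = p_B p_D / (p_A) with p_i = y_i·P.
Setting this equal to 0.687 atm and taking the physical root (0 < X < 1) gives X = 0.674.

X = 0.674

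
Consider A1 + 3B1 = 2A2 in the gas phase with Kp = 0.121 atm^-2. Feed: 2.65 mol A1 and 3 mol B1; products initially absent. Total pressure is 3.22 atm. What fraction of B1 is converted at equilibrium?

Let X = conversion of B1 (basis 3 mol B1); extent of reaction ξ = X.
Mole table: n_A1 = 2.65 − X; n_B1 = 3 − 3X; n_A2 = 2X.
Total moles n_T = 5.65 − 2X.
Mole fractions y_i = n_i/n_T; Kp = p_A2^2 / (p_A1 p_B1^3) with p_i = y_i·P.
Setting this equal to 0.121 atm^-2 and taking the physical root (0 < X < 1) gives X = 0.409.

X = 0.409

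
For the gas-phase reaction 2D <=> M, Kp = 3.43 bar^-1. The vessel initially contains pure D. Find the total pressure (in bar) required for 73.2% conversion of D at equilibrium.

P = 0.942 bar

Take 1 mol D as basis and let X be its fractional conversion, so ξ = 0.5X.
At extent ξ: n_D = 1 − X; n_M = 0.5X.
Summing: n_T = 1 − 0.5X.
Kp = p_M / (p_D^2) with p_i = (n_i/n_T)·P.
At X = 0.732: the mole-fraction product g(X) = Π y_i^ν_i = 3.231. Since Kp = g(X)·P^{-1}, P = (g/Kp)^(1/1) = (3.231/3.43)^(1/1) = 0.942 bar.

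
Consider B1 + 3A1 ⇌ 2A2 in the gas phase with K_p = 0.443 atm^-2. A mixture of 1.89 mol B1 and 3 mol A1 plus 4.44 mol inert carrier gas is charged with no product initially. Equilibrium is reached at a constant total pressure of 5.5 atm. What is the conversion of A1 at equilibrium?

X = 0.490

Basis: 3 mol A1 initially; let X = conversion of A1. Extent ξ = X.
Moles: n_B1 = 1.89 − X; n_A1 = 3 − 3X; n_A2 = 2X; n_I = 4.44 (inert).
Summing: n_T = 9.33 − 2X.
y_i = n_i/n_T, p_i = y_i·P. K_p = p_A2^2 / (p_B1 p_A1^3).
Setting this equal to 0.443 atm^-2 and taking the physical root (0 < X < 1) gives X = 0.490.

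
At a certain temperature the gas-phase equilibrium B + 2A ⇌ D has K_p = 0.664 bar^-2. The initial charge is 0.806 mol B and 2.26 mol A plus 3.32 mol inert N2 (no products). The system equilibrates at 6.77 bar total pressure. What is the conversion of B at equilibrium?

Take 0.806 mol B as basis and let X be its fractional conversion, so ξ = 0.806X.
Moles: n_B = 0.806 − 0.806X; n_A = 2.26 − 1.61X; n_D = 0.806X; n_I = 3.32 (inert).
Summing: n_T = 6.39 − 1.61X.
y_i = n_i/n_T, p_i = y_i·P. K_p = p_D / (p_B p_A^2).
Substituting and setting equal to 0.664 bar^-2 gives a polynomial in X; the root in (0,1) is X = 0.623.

X = 0.623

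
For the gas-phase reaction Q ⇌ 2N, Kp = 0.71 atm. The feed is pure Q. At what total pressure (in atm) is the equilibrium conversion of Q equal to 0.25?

Take 1 mol Q as basis and let X be its fractional conversion, so ξ = X.
At extent ξ: n_Q = 1 − X; n_N = 2X.
n_T = Σnᵢ = 1 + X.
Kp = p_N^2 / (p_Q) with p_i = (n_i/n_T)·P.
At X = 0.25: the mole-fraction product g(X) = Π y_i^ν_i = 0.2667. Since Kp = g(X)·P^{1}, P = (Kp/g)^(1/1) = (0.71/0.2667)^(1/1) = 2.66 atm.

P = 2.66 atm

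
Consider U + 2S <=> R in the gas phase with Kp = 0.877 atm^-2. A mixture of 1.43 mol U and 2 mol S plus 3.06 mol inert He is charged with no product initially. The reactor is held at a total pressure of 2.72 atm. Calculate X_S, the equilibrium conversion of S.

X = 0.352

Take 2 mol S as basis and let X be its fractional conversion, so ξ = X.
At extent ξ: n_U = 1.43 − X; n_S = 2 − 2X; n_R = X; n_I = 3.06 (inert).
n_T = Σnᵢ = 6.49 − 2X.
With p_i = (n_i/n_T)P, Kp = p_R / (p_U p_S^2).
Equating to 0.877 atm^-2 and solving on 0 < X < 1: X = 0.352.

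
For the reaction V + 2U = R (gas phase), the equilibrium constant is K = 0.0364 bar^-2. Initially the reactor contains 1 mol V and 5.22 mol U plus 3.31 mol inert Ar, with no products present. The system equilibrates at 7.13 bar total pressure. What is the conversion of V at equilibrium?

X = 0.329

Basis: 1 mol V initially; let X = conversion of V. Extent ξ = X.
Species balance: n_V = 1 − X; n_U = 5.22 − 2X; n_R = X; n_I = 3.31 (inert).
Summing: n_T = 9.53 − 2X.
With p_i = (n_i/n_T)P, K = p_R / (p_V p_U^2).
This yields a degree-3 equation in X; solving on (0,1), X = 0.329.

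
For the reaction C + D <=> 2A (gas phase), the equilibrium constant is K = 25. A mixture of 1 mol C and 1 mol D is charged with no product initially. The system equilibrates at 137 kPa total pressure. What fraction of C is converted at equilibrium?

X = 0.714

Let X = conversion of C (basis 1 mol C); extent of reaction ξ = X.
Moles: n_C = 1 − X; n_D = 1 − X; n_A = 2X.
n_T stays at 2 (no change in mole number).
y_i = n_i/n_T, p_i = y_i·P. K = p_A^2 / (p_C p_D).
Setting this equal to 25 and taking the physical root (0 < X < 1) gives X = 0.714.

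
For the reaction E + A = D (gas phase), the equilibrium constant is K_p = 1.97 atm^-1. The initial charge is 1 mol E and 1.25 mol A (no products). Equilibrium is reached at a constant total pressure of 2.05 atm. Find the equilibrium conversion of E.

X = 0.611

Let X = conversion of E (basis 1 mol E); extent of reaction ξ = X.
Species balance: n_E = 1 − X; n_A = 1.25 − X; n_D = X.
Total moles n_T = 2.25 − X.
y_i = n_i/n_T, p_i = y_i·P. K_p = p_D / (p_E p_A).
Equating to 1.97 atm^-1 and solving on 0 < X < 1: X = 0.611.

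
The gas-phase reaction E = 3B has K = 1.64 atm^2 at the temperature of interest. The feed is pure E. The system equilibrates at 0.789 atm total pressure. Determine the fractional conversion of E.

X = 0.576

Basis: 1 mol E initially; let X = conversion of E. Extent ξ = X.
Species balance: n_E = 1 − X; n_B = 3X.
Summing: n_T = 1 + 2X.
Mole fractions y_i = n_i/n_T; K = p_B^3 / (p_E) with p_i = y_i·P.
This yields a degree-3 equation in X; solving on (0,1), X = 0.576.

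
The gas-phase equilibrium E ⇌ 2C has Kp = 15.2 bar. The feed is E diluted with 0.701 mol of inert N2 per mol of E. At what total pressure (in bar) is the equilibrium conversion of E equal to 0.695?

Take 1 mol E as basis and let X be its fractional conversion, so ξ = X.
At extent ξ: n_E = 1 − X; n_C = 2X; n_I = 0.701 (inert).
Total moles n_T = 1.7 + X.
Kp = p_C^2 / (p_E) with p_i = (n_i/n_T)·P.
At X = 0.695: the mole-fraction product g(X) = Π y_i^ν_i = 2.644. Since Kp = g(X)·P^{1}, P = (Kp/g)^(1/1) = (15.2/2.644)^(1/1) = 5.75 bar.

P = 5.75 bar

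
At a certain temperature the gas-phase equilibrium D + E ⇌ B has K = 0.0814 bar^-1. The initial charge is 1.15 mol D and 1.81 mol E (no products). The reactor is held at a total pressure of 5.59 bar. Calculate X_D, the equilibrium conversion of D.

Basis: 1.15 mol D initially; let X = conversion of D. Extent ξ = 1.15X.
At extent ξ: n_D = 1.15 − 1.15X; n_E = 1.81 − 1.15X; n_B = 1.15X.
Summing: n_T = 2.96 − 1.15X.
With p_i = (n_i/n_T)P, K = p_B / (p_D p_E).
Equating to 0.0814 bar^-1 and solving on 0 < X < 1: X = 0.208.

X = 0.208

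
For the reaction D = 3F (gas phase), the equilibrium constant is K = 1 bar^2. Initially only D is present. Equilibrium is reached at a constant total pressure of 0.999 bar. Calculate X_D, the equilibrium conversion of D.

X = 0.418

Basis: 1 mol D initially; let X = conversion of D. Extent ξ = X.
Moles: n_D = 1 − X; n_F = 3X.
Summing: n_T = 1 + 2X.
With p_i = (n_i/n_T)P, K = p_F^3 / (p_D).
This yields a degree-3 equation in X; solving on (0,1), X = 0.418.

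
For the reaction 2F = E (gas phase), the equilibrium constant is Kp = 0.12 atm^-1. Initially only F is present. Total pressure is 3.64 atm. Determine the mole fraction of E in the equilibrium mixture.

Basis: 1 mol F initially; let X = conversion of F. Extent ξ = 0.5X.
Mole table: n_F = 1 − X; n_E = 0.5X.
Summing: n_T = 1 − 0.5X.
y_i = n_i/n_T, p_i = y_i·P. Kp = p_E / (p_F^2).
Setting this equal to 0.12 atm^-1 and taking the physical root (0 < X < 1) gives X = 0.397.
Then n_E = 0.198, n_T = 0.802, so y_E = 0.247.

y_E = 0.247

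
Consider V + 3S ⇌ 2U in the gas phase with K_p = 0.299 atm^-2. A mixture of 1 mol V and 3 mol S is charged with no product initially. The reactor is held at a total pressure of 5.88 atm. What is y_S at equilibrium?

Take 1 mol V as basis and let X be its fractional conversion, so ξ = X.
Mole table: n_V = 1 − X; n_S = 3 − 3X; n_U = 2X.
Summing: n_T = 4 − 2X.
y_i = n_i/n_T, p_i = y_i·P. K_p = p_U^2 / (p_V p_S^3).
Substituting and setting equal to 0.299 atm^-2 gives a polynomial in X; the root in (0,1) is X = 0.560.
Then n_S = 1.32, n_T = 2.88, so y_S = 0.458.

y_S = 0.458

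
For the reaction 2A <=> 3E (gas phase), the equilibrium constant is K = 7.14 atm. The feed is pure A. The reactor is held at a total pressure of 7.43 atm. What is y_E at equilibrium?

y_E = 0.566

Let X = conversion of A (basis 1 mol A); extent of reaction ξ = 0.5X.
Mole table: n_A = 1 − X; n_E = 1.5X.
Summing: n_T = 1 + 0.5X.
Mole fractions y_i = n_i/n_T; K = p_E^3 / (p_A^2) with p_i = y_i·P.
Equating to 7.14 atm and solving on 0 < X < 1: X = 0.465.
Then n_E = 0.697, n_T = 1.23, so y_E = 0.566.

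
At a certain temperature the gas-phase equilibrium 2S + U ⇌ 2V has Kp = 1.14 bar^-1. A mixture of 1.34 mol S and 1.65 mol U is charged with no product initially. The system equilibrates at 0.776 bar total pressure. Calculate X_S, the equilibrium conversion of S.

Basis: 1.34 mol S initially; let X = conversion of S. Extent ξ = 0.67X.
Moles: n_S = 1.34 − 1.34X; n_U = 1.65 − 0.67X; n_V = 1.34X.
Summing: n_T = 2.99 − 0.67X.
Mole fractions y_i = n_i/n_T; Kp = p_V^2 / (p_S^2 p_U) with p_i = y_i·P.
Equating to 1.14 bar^-1 and solving on 0 < X < 1: X = 0.401.

X = 0.401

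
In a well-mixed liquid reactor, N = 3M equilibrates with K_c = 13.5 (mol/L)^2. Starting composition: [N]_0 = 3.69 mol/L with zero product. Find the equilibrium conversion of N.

X = 0.296

Let X = conversion of N; extent ξ = 3.69·X mol/L.
Concentrations: [N] = 3.69 − 3.69X; [M] = 11.1X.
K_c = [M]^3 / ([N]).
Solving K_c = 13.5 for X ∈ (0,1): X = 0.296.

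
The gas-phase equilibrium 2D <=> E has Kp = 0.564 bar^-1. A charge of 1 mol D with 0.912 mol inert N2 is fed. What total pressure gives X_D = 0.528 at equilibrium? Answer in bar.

Take 1 mol D as basis and let X be its fractional conversion, so ξ = 0.5X.
At extent ξ: n_D = 1 − X; n_E = 0.5X; n_I = 0.912 (inert).
Summing: n_T = 1.91 − 0.5X.
Kp = p_E / (p_D^2) with p_i = (n_i/n_T)·P.
At X = 0.528: the mole-fraction product g(X) = Π y_i^ν_i = 1.953. Since Kp = g(X)·P^{-1}, P = (g/Kp)^(1/1) = (1.953/0.564)^(1/1) = 3.46 bar.

P = 3.46 bar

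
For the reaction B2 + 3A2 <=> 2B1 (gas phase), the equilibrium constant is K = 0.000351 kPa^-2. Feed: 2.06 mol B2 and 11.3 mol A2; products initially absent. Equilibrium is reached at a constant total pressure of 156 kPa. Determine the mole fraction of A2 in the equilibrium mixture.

y_A2 = 0.639

Basis: 2.06 mol B2 initially; let X = conversion of B2. Extent ξ = 2.06X.
At extent ξ: n_B2 = 2.06 − 2.06X; n_A2 = 11.3 − 6.18X; n_B1 = 4.12X.
n_T = Σnᵢ = 13.4 − 4.12X.
With p_i = (n_i/n_T)P, K = p_B1^2 / (p_B2 p_A2^3).
Equating to 0.000351 kPa^-2 and solving on 0 < X < 1: X = 0.779.
Then n_A2 = 6.49, n_T = 10.2, so y_A2 = 0.639.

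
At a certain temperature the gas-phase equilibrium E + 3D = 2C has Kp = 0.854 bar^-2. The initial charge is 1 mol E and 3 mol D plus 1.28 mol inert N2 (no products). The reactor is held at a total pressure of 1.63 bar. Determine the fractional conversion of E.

Take 1 mol E as basis and let X be its fractional conversion, so ξ = X.
Mole table: n_E = 1 − X; n_D = 3 − 3X; n_C = 2X; n_I = 1.28 (inert).
Summing: n_T = 5.28 − 2X.
Mole fractions y_i = n_i/n_T; Kp = p_C^2 / (p_E p_D^3) with p_i = y_i·P.
Substituting and setting equal to 0.854 bar^-2 gives a polynomial in X; the root in (0,1) is X = 0.356.

X = 0.356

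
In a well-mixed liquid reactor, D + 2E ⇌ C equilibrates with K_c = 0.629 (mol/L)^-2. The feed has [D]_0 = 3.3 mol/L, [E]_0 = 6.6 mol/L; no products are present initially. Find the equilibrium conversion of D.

Let X = conversion of D; extent ξ = 3.3·X mol/L.
Concentrations: [D] = 3.3 − 3.3X; [E] = 6.6 − 6.6X; [C] = 3.3X.
K_c = [C] / ([D] [E]^2).
This equals 0.629 at X = 0.705 (the root in 0 < X < 1).

X = 0.705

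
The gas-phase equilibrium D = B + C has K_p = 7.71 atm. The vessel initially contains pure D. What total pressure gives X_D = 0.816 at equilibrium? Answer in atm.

Basis: 1 mol D initially; let X = conversion of D. Extent ξ = X.
Moles: n_D = 1 − X; n_B = X; n_C = X.
n_T = Σnᵢ = 1 + X.
K_p = p_B p_C / (p_D) with p_i = (n_i/n_T)·P.
At X = 0.816: the mole-fraction product g(X) = Π y_i^ν_i = 1.993. Since K_p = g(X)·P^{1}, P = (K_p/g)^(1/1) = (7.71/1.993)^(1/1) = 3.87 atm.

P = 3.87 atm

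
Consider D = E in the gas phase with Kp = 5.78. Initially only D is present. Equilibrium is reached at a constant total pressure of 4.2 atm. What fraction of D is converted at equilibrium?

Let X = conversion of D (basis 1 mol D); extent of reaction ξ = X.
At extent ξ: n_D = 1 − X; n_E = X.
Since Δν = 0, n_T = 1 throughout.
y_i = n_i/n_T, p_i = y_i·P. Kp = p_E / (p_D).
Substituting and setting equal to 5.78 gives a polynomial in X; the root in (0,1) is X = 0.853.

X = 0.853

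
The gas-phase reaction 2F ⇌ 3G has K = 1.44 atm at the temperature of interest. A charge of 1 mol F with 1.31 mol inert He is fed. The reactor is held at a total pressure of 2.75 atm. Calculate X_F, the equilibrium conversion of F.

X = 0.477

Let X = conversion of F (basis 1 mol F); extent of reaction ξ = 0.5X.
Moles: n_F = 1 − X; n_G = 1.5X; n_I = 1.31 (inert).
n_T = Σnᵢ = 2.31 + 0.5X.
Mole fractions y_i = n_i/n_T; K = p_G^3 / (p_F^2) with p_i = y_i·P.
Setting this equal to 1.44 atm and taking the physical root (0 < X < 1) gives X = 0.477.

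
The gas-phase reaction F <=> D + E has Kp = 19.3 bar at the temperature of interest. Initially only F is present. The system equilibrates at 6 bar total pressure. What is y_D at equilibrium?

Let X = conversion of F (basis 1 mol F); extent of reaction ξ = X.
Species balance: n_F = 1 − X; n_D = X; n_E = X.
Summing: n_T = 1 + X.
With p_i = (n_i/n_T)P, Kp = p_D p_E / (p_F).
Substituting and setting equal to 19.3 bar gives a polynomial in X; the root in (0,1) is X = 0.873.
Then n_D = 0.873, n_T = 1.87, so y_D = 0.466.

y_D = 0.466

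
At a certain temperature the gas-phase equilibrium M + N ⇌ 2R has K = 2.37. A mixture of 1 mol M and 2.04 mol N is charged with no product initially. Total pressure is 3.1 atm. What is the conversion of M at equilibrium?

Let X = conversion of M (basis 1 mol M); extent of reaction ξ = X.
Species balance: n_M = 1 − X; n_N = 2.04 − X; n_R = 2X.
n_T stays at 3.04 (no change in mole number).
Mole fractions y_i = n_i/n_T; K = p_R^2 / (p_M p_N) with p_i = y_i·P.
Substituting and setting equal to 2.37 gives a polynomial in X; the root in (0,1) is X = 0.592.

X = 0.592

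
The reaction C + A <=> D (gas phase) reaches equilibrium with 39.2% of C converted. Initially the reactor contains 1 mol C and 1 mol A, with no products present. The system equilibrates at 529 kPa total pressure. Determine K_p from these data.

Let X = conversion of C (basis 1 mol C); extent of reaction ξ = X.
At extent ξ: n_C = 1 − X; n_A = 1 − X; n_D = X.
n_T = Σnᵢ = 2 − X.
At X = 0.392: n_C = 0.608, n_A = 0.608, n_D = 0.392, n_T = 1.61.
p_i = (n_i/n_T)·P. K_p = p_D / (p_C p_A) = 0.00322 kPa^-1.

K_p = 0.00322 kPa^-1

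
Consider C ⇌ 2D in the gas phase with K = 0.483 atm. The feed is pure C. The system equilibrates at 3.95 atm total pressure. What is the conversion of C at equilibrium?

X = 0.172

Take 1 mol C as basis and let X be its fractional conversion, so ξ = X.
Moles: n_C = 1 − X; n_D = 2X.
n_T = Σnᵢ = 1 + X.
With p_i = (n_i/n_T)P, K = p_D^2 / (p_C).
Equating to 0.483 atm and solving on 0 < X < 1: X = 0.172.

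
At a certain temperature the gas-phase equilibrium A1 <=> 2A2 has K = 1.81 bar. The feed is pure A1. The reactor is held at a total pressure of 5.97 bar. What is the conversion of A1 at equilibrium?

Take 1 mol A1 as basis and let X be its fractional conversion, so ξ = X.
Moles: n_A1 = 1 − X; n_A2 = 2X.
Total moles n_T = 1 + X.
y_i = n_i/n_T, p_i = y_i·P. K = p_A2^2 / (p_A1).
This yields a degree-2 equation in X; solving on (0,1), X = 0.265.

X = 0.265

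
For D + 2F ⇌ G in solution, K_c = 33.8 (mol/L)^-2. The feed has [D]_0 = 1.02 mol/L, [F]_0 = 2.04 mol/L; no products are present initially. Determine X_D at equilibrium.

X = 0.820

Let X = conversion of D; extent ξ = 1.02·X mol/L.
Concentrations: [D] = 1.02 − 1.02X; [F] = 2.04 − 2.04X; [G] = 1.02X.
K_c = [G] / ([D] [F]^2).
Solving K_c = 33.8 for X ∈ (0,1): X = 0.820.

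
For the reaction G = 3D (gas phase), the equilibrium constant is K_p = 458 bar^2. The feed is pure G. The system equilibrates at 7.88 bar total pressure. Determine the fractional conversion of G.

Let X = conversion of G (basis 1 mol G); extent of reaction ξ = X.
At extent ξ: n_G = 1 − X; n_D = 3X.
Total moles n_T = 1 + 2X.
y_i = n_i/n_T, p_i = y_i·P. K_p = p_D^3 / (p_G).
Equating to 458 bar^2 and solving on 0 < X < 1: X = 0.752.

X = 0.752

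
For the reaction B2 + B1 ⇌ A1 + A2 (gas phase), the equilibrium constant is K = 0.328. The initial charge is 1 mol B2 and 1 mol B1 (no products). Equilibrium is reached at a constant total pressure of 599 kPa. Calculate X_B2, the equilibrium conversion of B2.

X = 0.364

Basis: 1 mol B2 initially; let X = conversion of B2. Extent ξ = X.
At extent ξ: n_B2 = 1 − X; n_B1 = 1 − X; n_A1 = X; n_A2 = X.
Since Δν = 0, n_T = 2 throughout.
Mole fractions y_i = n_i/n_T; K = p_A1 p_A2 / (p_B2 p_B1) with p_i = y_i·P.
Setting this equal to 0.328 and taking the physical root (0 < X < 1) gives X = 0.364.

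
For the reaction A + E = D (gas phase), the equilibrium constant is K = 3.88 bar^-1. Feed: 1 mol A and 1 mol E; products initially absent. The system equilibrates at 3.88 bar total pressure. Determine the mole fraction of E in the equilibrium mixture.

y_E = 0.200

Basis: 1 mol A initially; let X = conversion of A. Extent ξ = X.
At extent ξ: n_A = 1 − X; n_E = 1 − X; n_D = X.
n_T = Σnᵢ = 2 − X.
y_i = n_i/n_T, p_i = y_i·P. K = p_D / (p_A p_E).
This yields a degree-2 equation in X; solving on (0,1), X = 0.750.
Then n_E = 0.25, n_T = 1.25, so y_E = 0.200.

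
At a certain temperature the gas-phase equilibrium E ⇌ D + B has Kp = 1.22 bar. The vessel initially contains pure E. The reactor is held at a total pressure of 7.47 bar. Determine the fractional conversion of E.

Take 1 mol E as basis and let X be its fractional conversion, so ξ = X.
At extent ξ: n_E = 1 − X; n_D = X; n_B = X.
Summing: n_T = 1 + X.
y_i = n_i/n_T, p_i = y_i·P. Kp = p_D p_B / (p_E).
Setting this equal to 1.22 bar and taking the physical root (0 < X < 1) gives X = 0.375.

X = 0.375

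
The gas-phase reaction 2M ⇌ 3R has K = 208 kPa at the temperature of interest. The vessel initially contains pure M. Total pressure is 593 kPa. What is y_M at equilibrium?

y_M = 0.535

Take 1 mol M as basis and let X be its fractional conversion, so ξ = 0.5X.
Moles: n_M = 1 − X; n_R = 1.5X.
n_T = Σnᵢ = 1 + 0.5X.
With p_i = (n_i/n_T)P, K = p_R^3 / (p_M^2).
This yields a degree-3 equation in X; solving on (0,1), X = 0.367.
Then n_M = 0.633, n_T = 1.18, so y_M = 0.535.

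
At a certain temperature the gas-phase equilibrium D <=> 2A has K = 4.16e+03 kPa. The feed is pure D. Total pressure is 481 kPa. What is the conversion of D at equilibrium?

Take 1 mol D as basis and let X be its fractional conversion, so ξ = X.
At extent ξ: n_D = 1 − X; n_A = 2X.
Summing: n_T = 1 + X.
y_i = n_i/n_T, p_i = y_i·P. K = p_A^2 / (p_D).
This yields a degree-2 equation in X; solving on (0,1), X = 0.827.

X = 0.827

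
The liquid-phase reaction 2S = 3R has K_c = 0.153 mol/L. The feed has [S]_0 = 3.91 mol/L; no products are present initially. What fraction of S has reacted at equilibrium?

Let X = conversion of S; extent ξ = 3.91X/2 mol/L.
Concentrations: [S] = 3.91 − 3.91X; [R] = 5.87X.
K_c = [R]^3 / ([S]^2).
Equating to 0.153 mol/L: the physical root is X = 0.196.

X = 0.196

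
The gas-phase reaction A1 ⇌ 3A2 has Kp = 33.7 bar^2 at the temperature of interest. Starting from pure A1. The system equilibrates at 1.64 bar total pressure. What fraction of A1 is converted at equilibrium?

Take 1 mol A1 as basis and let X be its fractional conversion, so ξ = X.
At extent ξ: n_A1 = 1 − X; n_A2 = 3X.
n_T = Σnᵢ = 1 + 2X.
Mole fractions y_i = n_i/n_T; Kp = p_A2^3 / (p_A1) with p_i = y_i·P.
Setting this equal to 33.7 bar^2 and taking the physical root (0 < X < 1) gives X = 0.827.

X = 0.827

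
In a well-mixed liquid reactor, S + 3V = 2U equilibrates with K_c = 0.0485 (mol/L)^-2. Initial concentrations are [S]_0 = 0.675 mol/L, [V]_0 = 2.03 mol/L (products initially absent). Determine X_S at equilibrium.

X = 0.230

Let X = conversion of S; extent ξ = 0.675·X mol/L.
Concentrations: [S] = 0.675 − 0.675X; [V] = 2.03 − 2.03X; [U] = 1.35X.
K_c = [U]^2 / ([S] [V]^3).
This equals 0.0485 at X = 0.230 (the root in 0 < X < 1).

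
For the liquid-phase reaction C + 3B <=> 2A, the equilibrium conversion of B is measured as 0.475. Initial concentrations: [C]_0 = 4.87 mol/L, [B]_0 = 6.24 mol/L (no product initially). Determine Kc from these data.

Let X = conversion of B.
Concentrations: [C] = 4.87 − 2.08X; [B] = 6.24 − 6.24X; [A] = 4.16X.
At X = 0.475: [C] = 3.88, [B] = 3.28, [A] = 1.98.
Kc = [A]^2 / ([C] [B]^3) = 0.0286 (mol/L)^-2.

Kc = 0.0286 (mol/L)^-2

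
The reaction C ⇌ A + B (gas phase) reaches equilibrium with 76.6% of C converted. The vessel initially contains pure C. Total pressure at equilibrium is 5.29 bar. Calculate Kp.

Kp = 7.51 bar

Let X = conversion of C (basis 1 mol C); extent of reaction ξ = X.
Mole table: n_C = 1 − X; n_A = X; n_B = X.
Total moles n_T = 1 + X.
At X = 0.766: n_C = 0.234, n_A = 0.766, n_B = 0.766, n_T = 1.77.
p_i = (n_i/n_T)·P. Kp = p_A p_B / (p_C) = 7.51 bar.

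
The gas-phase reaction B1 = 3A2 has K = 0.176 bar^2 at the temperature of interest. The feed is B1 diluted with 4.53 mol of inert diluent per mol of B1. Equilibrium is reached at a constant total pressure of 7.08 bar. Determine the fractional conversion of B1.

X = 0.155

Let X = conversion of B1 (basis 1 mol B1); extent of reaction ξ = X.
Mole table: n_B1 = 1 − X; n_A2 = 3X; n_I = 4.53 (inert).
n_T = Σnᵢ = 5.53 + 2X.
With p_i = (n_i/n_T)P, K = p_A2^3 / (p_B1).
Setting this equal to 0.176 bar^2 and taking the physical root (0 < X < 1) gives X = 0.155.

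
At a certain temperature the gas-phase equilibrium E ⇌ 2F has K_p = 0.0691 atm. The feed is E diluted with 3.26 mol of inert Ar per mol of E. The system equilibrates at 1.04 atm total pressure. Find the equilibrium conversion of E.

X = 0.239

Basis: 1 mol E initially; let X = conversion of E. Extent ξ = X.
Mole table: n_E = 1 − X; n_F = 2X; n_I = 3.26 (inert).
Summing: n_T = 4.26 + X.
y_i = n_i/n_T, p_i = y_i·P. K_p = p_F^2 / (p_E).
Setting this equal to 0.0691 atm and taking the physical root (0 < X < 1) gives X = 0.239.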